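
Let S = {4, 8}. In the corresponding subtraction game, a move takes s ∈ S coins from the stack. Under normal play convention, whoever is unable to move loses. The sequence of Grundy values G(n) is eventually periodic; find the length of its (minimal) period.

G(0) = 0
G(1) = mex{} = 0
G(2) = mex{} = 0
G(3) = mex{} = 0
G(4) = mex{0} = 1
G(5) = mex{0} = 1
G(6) = mex{0} = 1
G(7) = mex{0} = 1
G(8) = mex{1,0} = 2
G(9) = mex{1,0} = 2
G(10) = mex{1,0} = 2
G(11) = mex{1,0} = 2
G(12) = mex{2,1} = 0
G(13) = mex{2,1} = 0
G(14) = mex{2,1} = 0
G(15) = mex{2,1} = 0
G(16) = mex{0,2} = 1
G(17) = mex{0,2} = 1
G(18) = mex{0,2} = 1
G(19) = mex{0,2} = 1
G(20) = mex{1,0} = 2
G(21) = mex{1,0} = 2
G(22) = mex{1,0} = 2
G(23) = mex{1,0} = 2
G(24) = mex{2,1} = 0
G(25) = mex{2,1} = 0
G(n+12) = G(n) holds for n = 0,…,7 (a full window of length max(S) = 8), so the sequence is purely periodic with period 12.

12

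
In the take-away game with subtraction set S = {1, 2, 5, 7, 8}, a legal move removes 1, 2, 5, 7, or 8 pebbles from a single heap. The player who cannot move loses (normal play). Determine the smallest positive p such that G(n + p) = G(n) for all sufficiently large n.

G(0) = 0
G(1) = mex{0} = 1
G(2) = mex{1,0} = 2
G(3) = mex{2,1} = 0
G(4) = mex{0,2} = 1
G(5) = mex{1,0,0} = 2
G(6) = mex{2,1,1} = 0
G(7) = mex{0,2,2,0} = 1
G(8) = mex{1,0,0,1,0} = 2
G(9) = mex{2,1,1,2,1} = 0
G(10) = mex{0,2,2,0,2} = 1
G(11) = mex{1,0,0,1,0} = 2
G(12) = mex{2,1,1,2,1} = 0
G(13) = mex{0,2,2,0,2} = 1
G(14) = mex{1,0,0,1,0} = 2
G(n+3) = G(n) holds for n = 0,…,7 (a full window of length max(S) = 8), so the sequence is purely periodic with period 3.

3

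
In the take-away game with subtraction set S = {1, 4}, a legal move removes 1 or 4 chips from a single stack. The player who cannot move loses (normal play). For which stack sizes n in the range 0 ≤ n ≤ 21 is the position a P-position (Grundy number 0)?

0, 2, 5, 7, 10, 12, 15, 17, 20

n :  0  1  2  3  4  5  6  7  8  9 10 11 12 13 14 15 16 17 18 19 20 21
G :  0  1  0  1  2  0  1  0  1  2  0  1  0  1  2  0  1  0  1  2  0  1
P-positions are exactly the n with G(n) = 0.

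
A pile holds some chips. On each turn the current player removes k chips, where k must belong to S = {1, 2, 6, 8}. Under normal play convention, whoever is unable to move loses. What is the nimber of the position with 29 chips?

1

G(0) = 0
G(1) = mex{0} = 1
G(2) = mex{1,0} = 2
G(3) = mex{2,1} = 0
G(4) = mex{0,2} = 1
G(5) = mex{1,0} = 2
G(6) = mex{2,1,0} = 3
G(7) = mex{3,2,1} = 0
G(8) = mex{0,3,2,0} = 1
G(9) = mex{1,0,0,1} = 2
G(10) = mex{2,1,1,2} = 0
G(11) = mex{0,2,2,0} = 1
G(12) = mex{1,0,3,1} = 2
G(13) = mex{2,1,0,2} = 3
G(14) = mex{3,2,1,3} = 0
G(15) = mex{0,3,2,0} = 1
G(16) = mex{1,0,0,1} = 2
G(17) = mex{2,1,1,2} = 0
G(18) = mex{0,2,2,0} = 1
G(19) = mex{1,0,3,1} = 2
G(20) = mex{2,1,0,2} = 3
G(21) = mex{3,2,1,3} = 0
G(22) = mex{0,3,2,0} = 1
G(23) = mex{1,0,0,1} = 2
G(24) = mex{2,1,1,2} = 0
G(25) = mex{0,2,2,0} = 1
G(26) = mex{1,0,3,1} = 2
G(27) = mex{2,1,0,2} = 3
G(28) = mex{3,2,1,3} = 0
G(29) = mex{0,3,2,0} = 1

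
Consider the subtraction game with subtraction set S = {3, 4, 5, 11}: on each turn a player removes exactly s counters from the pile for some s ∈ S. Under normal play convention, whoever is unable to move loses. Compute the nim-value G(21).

n :  0  1  2  3  4  5  6  7  8  9 10 11 12 13 14 15 16 17 18 19 20 21
G :  0  0  0  1  1  1  2  2  0  0  0  1  1  1  2  2  0  0  0  1  1  1

1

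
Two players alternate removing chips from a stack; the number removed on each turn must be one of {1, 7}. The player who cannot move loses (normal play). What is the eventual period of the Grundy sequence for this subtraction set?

n :  0  1  2  3  4  5  6  7  8  9 10 11 12 13 14
G :  0  1  0  1  0  1  0  1  0  1  0  1  0  1  0
G(n+2) = G(n) holds for n = 0,…,6 (a full window of length max(S) = 7), so the sequence is purely periodic with period 2.

2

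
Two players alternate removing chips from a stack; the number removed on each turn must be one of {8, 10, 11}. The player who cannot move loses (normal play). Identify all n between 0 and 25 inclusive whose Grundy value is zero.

n :  0  1  2  3  4  5  6  7  8  9 10 11 12 13 14 15 16 17 18 19 20 21 22 23 24 25
G :  0  0  0  0  0  0  0  0  1  1  1  1  1  1  1  1  2  2  2  0  0  0  0  0  0  0
P-positions are exactly the n with G(n) = 0.

0, 1, 2, 3, 4, 5, 6, 7, 19, 20, 21, 22, 23, 24, 25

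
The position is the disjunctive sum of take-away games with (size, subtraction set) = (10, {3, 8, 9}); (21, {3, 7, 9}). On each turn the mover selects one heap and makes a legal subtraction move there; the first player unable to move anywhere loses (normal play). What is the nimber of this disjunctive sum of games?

Heap A, S = {3, 8, 9}:
G(0) = 0
G(1) = mex{} = 0
G(2) = mex{} = 0
G(3) = mex{0} = 1
G(4) = mex{0} = 1
G(5) = mex{0} = 1
G(6) = mex{1} = 0
G(7) = mex{1} = 0
G(8) = mex{1,0} = 2
G(9) = mex{0,0,0} = 1
G(10) = mex{0,0,0} = 1
G_A(10) = 1.
Heap B, S = {3, 7, 9}:
n :  0  1  2  3  4  5  6  7  8  9 10 11 12 13 14 15 16 17 18 19 20 21
G :  0  0  0  1  1  1  0  2  2  1  3  3  0  2  0  1  0  1  0  1  0  1
G_B(21) = 1.
Combined Grundy value = 1 ⊕ 1 = 0.

0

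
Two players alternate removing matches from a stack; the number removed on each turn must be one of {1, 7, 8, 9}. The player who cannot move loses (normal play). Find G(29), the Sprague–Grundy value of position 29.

3

G(0) = 0
G(1) = mex{0} = 1
G(2) = mex{1} = 0
G(3) = mex{0} = 1
G(4) = mex{1} = 0
G(5) = mex{0} = 1
G(6) = mex{1} = 0
G(7) = mex{0,0} = 1
G(8) = mex{1,1,0} = 2
G(9) = mex{2,0,1,0} = 3
G(10) = mex{3,1,0,1} = 2
G(11) = mex{2,0,1,0} = 3
G(12) = mex{3,1,0,1} = 2
G(13) = mex{2,0,1,0} = 3
G(14) = mex{3,1,0,1} = 2
G(15) = mex{2,2,1,0} = 3
G(16) = mex{3,3,2,1} = 0
G(17) = mex{0,2,3,2} = 1
G(18) = mex{1,3,2,3} = 0
G(19) = mex{0,2,3,2} = 1
G(20) = mex{1,3,2,3} = 0
G(21) = mex{0,2,3,2} = 1
G(22) = mex{1,3,2,3} = 0
G(23) = mex{0,0,3,2} = 1
G(24) = mex{1,1,0,3} = 2
G(25) = mex{2,0,1,0} = 3
G(26) = mex{3,1,0,1} = 2
G(27) = mex{2,0,1,0} = 3
G(28) = mex{3,1,0,1} = 2
G(29) = mex{2,0,1,0} = 3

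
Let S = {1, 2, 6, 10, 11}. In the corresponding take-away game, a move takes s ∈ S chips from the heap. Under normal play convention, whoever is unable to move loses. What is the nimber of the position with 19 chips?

0

G(0) = 0
G(1) = mex{0} = 1
G(2) = mex{1,0} = 2
G(3) = mex{2,1} = 0
G(4) = mex{0,2} = 1
G(5) = mex{1,0} = 2
G(6) = mex{2,1,0} = 3
G(7) = mex{3,2,1} = 0
G(8) = mex{0,3,2} = 1
G(9) = mex{1,0,0} = 2
G(10) = mex{2,1,1,0} = 3
G(11) = mex{3,2,2,1,0} = 4
G(12) = mex{4,3,3,2,1} = 0
G(13) = mex{0,4,0,0,2} = 1
G(14) = mex{1,0,1,1,0} = 2
G(15) = mex{2,1,2,2,1} = 0
G(16) = mex{0,2,3,3,2} = 1
G(17) = mex{1,0,4,0,3} = 2
G(18) = mex{2,1,0,1,0} = 3
G(19) = mex{3,2,1,2,1} = 0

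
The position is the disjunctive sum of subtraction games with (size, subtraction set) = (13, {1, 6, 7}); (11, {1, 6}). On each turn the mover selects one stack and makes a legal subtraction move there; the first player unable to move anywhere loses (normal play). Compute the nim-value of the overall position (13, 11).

1

Stack A, S = {1, 6, 7}:
G(0) = 0
G(1) = mex{0} = 1
G(2) = mex{1} = 0
G(3) = mex{0} = 1
G(4) = mex{1} = 0
G(5) = mex{0} = 1
G(6) = mex{1,0} = 2
G(7) = mex{2,1,0} = 3
G(8) = mex{3,0,1} = 2
G(9) = mex{2,1,0} = 3
G(10) = mex{3,0,1} = 2
G(11) = mex{2,1,0} = 3
G(12) = mex{3,2,1} = 0
G(13) = mex{0,3,2} = 1
G_A(13) = 1.
Stack B, S = {1, 6}:
G(0) = 0
G(1) = mex{0} = 1
G(2) = mex{1} = 0
G(3) = mex{0} = 1
G(4) = mex{1} = 0
G(5) = mex{0} = 1
G(6) = mex{1,0} = 2
G(7) = mex{2,1} = 0
G(8) = mex{0,0} = 1
G(9) = mex{1,1} = 0
G(10) = mex{0,0} = 1
G(11) = mex{1,1} = 0
G_B(11) = 0.
Combined Grundy value = 1 ⊕ 0 = 1.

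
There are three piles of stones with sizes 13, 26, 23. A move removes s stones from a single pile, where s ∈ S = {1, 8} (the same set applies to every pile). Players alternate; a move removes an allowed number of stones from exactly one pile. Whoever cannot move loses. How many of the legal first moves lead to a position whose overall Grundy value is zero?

All piles use S = {1, 8}:
n :  0  1  2  3  4  5  6  7  8  9 10 11 12 13 14 15 16 17 18 19 20 21 22 23 24 25 26
G :  0  1  0  1  0  1  0  1  2  0  1  0  1  0  1  0  1  2  0  1  0  1  0  1  0  1  2
Pile A: G(13) = 0.
Pile B: G(26) = 2.
Pile C: G(23) = 1.
Combined Grundy value = 0 ⊕ 2 ⊕ 1 = 3.
A winning move leaves total XOR = 0, i.e. changes one component's Grundy value g to g ⊕ X where X is the current total.
Pile A: need g' = 0⊕3 = 3. Options: 13−1→G=1, 13−8→G=1. Hits: 0.
Pile B: need g' = 2⊕3 = 1. Options: 26−1→G=1, 26−8→G=0. Hits: 1.
Pile C: need g' = 1⊕3 = 2. Options: 23−1→G=0, 23−8→G=0. Hits: 0.

1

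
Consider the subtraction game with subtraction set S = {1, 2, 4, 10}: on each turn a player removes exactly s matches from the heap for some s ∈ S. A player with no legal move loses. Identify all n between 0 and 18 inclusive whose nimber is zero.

G(0) = 0
G(1) = mex{0} = 1
G(2) = mex{1,0} = 2
G(3) = mex{2,1} = 0
G(4) = mex{0,2,0} = 1
G(5) = mex{1,0,1} = 2
G(6) = mex{2,1,2} = 0
G(7) = mex{0,2,0} = 1
G(8) = mex{1,0,1} = 2
G(9) = mex{2,1,2} = 0
G(10) = mex{0,2,0,0} = 1
G(11) = mex{1,0,1,1} = 2
G(12) = mex{2,1,2,2} = 0
G(13) = mex{0,2,0,0} = 1
G(14) = mex{1,0,1,1} = 2
G(15) = mex{2,1,2,2} = 0
G(16) = mex{0,2,0,0} = 1
G(17) = mex{1,0,1,1} = 2
G(18) = mex{2,1,2,2} = 0
P-positions are exactly the n with G(n) = 0.

0, 3, 6, 9, 12, 15, 18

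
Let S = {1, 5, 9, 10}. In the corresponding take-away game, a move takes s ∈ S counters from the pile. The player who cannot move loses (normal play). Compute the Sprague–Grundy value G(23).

0

G(0) = 0
G(1) = mex{0} = 1
G(2) = mex{1} = 0
G(3) = mex{0} = 1
G(4) = mex{1} = 0
G(5) = mex{0,0} = 1
G(6) = mex{1,1} = 0
G(7) = mex{0,0} = 1
G(8) = mex{1,1} = 0
G(9) = mex{0,0,0} = 1
G(10) = mex{1,1,1,0} = 2
G(11) = mex{2,0,0,1} = 3
G(12) = mex{3,1,1,0} = 2
G(13) = mex{2,0,0,1} = 3
G(14) = mex{3,1,1,0} = 2
G(15) = mex{2,2,0,1} = 3
G(16) = mex{3,3,1,0} = 2
G(17) = mex{2,2,0,1} = 3
G(18) = mex{3,3,1,0} = 2
G(19) = mex{2,2,2,1} = 0
G(20) = mex{0,3,3,2} = 1
G(21) = mex{1,2,2,3} = 0
G(22) = mex{0,3,3,2} = 1
G(23) = mex{1,2,2,3} = 0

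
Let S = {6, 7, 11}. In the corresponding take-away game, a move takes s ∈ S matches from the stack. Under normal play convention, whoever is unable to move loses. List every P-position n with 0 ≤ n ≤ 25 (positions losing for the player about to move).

G(0) = 0
G(1) = mex{} = 0
G(2) = mex{} = 0
G(3) = mex{} = 0
G(4) = mex{} = 0
G(5) = mex{} = 0
G(6) = mex{0} = 1
G(7) = mex{0,0} = 1
G(8) = mex{0,0} = 1
G(9) = mex{0,0} = 1
G(10) = mex{0,0} = 1
G(11) = mex{0,0,0} = 1
G(12) = mex{1,0,0} = 2
G(13) = mex{1,1,0} = 2
G(14) = mex{1,1,0} = 2
G(15) = mex{1,1,0} = 2
G(16) = mex{1,1,0} = 2
G(17) = mex{1,1,1} = 0
G(18) = mex{2,1,1} = 0
G(19) = mex{2,2,1} = 0
G(20) = mex{2,2,1} = 0
G(21) = mex{2,2,1} = 0
G(22) = mex{2,2,1} = 0
G(23) = mex{0,2,2} = 1
G(24) = mex{0,0,2} = 1
G(25) = mex{0,0,2} = 1
P-positions are exactly the n with G(n) = 0.

0, 1, 2, 3, 4, 5, 17, 18, 19, 20, 21, 22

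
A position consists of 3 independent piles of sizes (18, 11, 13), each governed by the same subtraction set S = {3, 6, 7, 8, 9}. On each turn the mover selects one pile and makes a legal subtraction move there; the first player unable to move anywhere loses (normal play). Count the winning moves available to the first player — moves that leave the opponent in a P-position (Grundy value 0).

All piles use S = {3, 6, 7, 8, 9}:
G(0) = 0
G(1) = mex{} = 0
G(2) = mex{} = 0
G(3) = mex{0} = 1
G(4) = mex{0} = 1
G(5) = mex{0} = 1
G(6) = mex{1,0} = 2
G(7) = mex{1,0,0} = 2
G(8) = mex{1,0,0,0} = 2
G(9) = mex{2,1,0,0,0} = 3
G(10) = mex{2,1,1,0,0} = 3
G(11) = mex{2,1,1,1,0} = 3
G(12) = mex{3,2,1,1,1} = 0
G(13) = mex{3,2,2,1,1} = 0
G(14) = mex{3,2,2,2,1} = 0
G(15) = mex{0,3,2,2,2} = 1
G(16) = mex{0,3,3,2,2} = 1
G(17) = mex{0,3,3,3,2} = 1
G(18) = mex{1,0,3,3,3} = 2
Pile A: G(18) = 2.
Pile B: G(11) = 3.
Pile C: G(13) = 0.
Combined Grundy value = 2 ⊕ 3 ⊕ 0 = 1.
A winning move leaves total XOR = 0, i.e. changes one component's Grundy value g to g ⊕ X where X is the current total.
Pile A: need g' = 2⊕1 = 3. Options: 18−3→G=1, 18−6→G=0, 18−7→G=3, 18−8→G=3, 18−9→G=3. Hits: 3.
Pile B: need g' = 3⊕1 = 2. Options: 11−3→G=2, 11−6→G=1, 11−7→G=1, 11−8→G=1, 11−9→G=0. Hits: 1.
Pile C: need g' = 0⊕1 = 1. Options: 13−3→G=3, 13−6→G=2, 13−7→G=2, 13−8→G=1, 13−9→G=1. Hits: 2.

6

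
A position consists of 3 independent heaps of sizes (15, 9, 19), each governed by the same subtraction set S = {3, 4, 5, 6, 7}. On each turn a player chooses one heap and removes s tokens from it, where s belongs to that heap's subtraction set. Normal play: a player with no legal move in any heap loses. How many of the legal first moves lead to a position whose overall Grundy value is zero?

5

All heaps use S = {3, 4, 5, 6, 7}:
n :  0  1  2  3  4  5  6  7  8  9 10 11 12 13 14 15 16 17 18 19
G :  0  0  0  1  1  1  2  2  2  3  0  0  0  1  1  1  2  2  2  3
Heap A: G(15) = 1.
Heap B: G(9) = 3.
Heap C: G(19) = 3.
Combined Grundy value = 1 ⊕ 3 ⊕ 3 = 1.
A winning move leaves total XOR = 0, i.e. changes one component's Grundy value g to g ⊕ X where X is the current total.
Heap A: need g' = 1⊕1 = 0. Options: 15−3→G=0, 15−4→G=0, 15−5→G=0, 15−6→G=3, 15−7→G=2. Hits: 3.
Heap B: need g' = 3⊕1 = 2. Options: 9−3→G=2, 9−4→G=1, 9−5→G=1, 9−6→G=1, 9−7→G=0. Hits: 1.
Heap C: need g' = 3⊕1 = 2. Options: 19−3→G=2, 19−4→G=1, 19−5→G=1, 19−6→G=1, 19−7→G=0. Hits: 1.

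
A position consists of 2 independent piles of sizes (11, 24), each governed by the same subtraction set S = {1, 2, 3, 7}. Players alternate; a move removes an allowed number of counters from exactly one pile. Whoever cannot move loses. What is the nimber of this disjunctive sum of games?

3

All piles use S = {1, 2, 3, 7}:
n :  0  1  2  3  4  5  6  7  8  9 10 11 12 13 14 15 16 17 18 19 20 21 22 23 24
G :  0  1  2  3  0  1  2  3  0  1  2  3  0  1  2  3  0  1  2  3  0  1  2  3  0
Pile A: G(11) = 3.
Pile B: G(24) = 0.
Combined Grundy value = 3 ⊕ 0 = 3.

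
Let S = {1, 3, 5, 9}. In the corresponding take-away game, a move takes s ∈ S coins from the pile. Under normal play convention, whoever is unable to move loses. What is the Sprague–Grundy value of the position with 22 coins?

n :  0  1  2  3  4  5  6  7  8  9 10 11 12 13 14 15 16 17 18 19 20 21 22
G :  0  1  0  1  0  1  0  1  0  1  0  1  0  1  0  1  0  1  0  1  0  1  0

0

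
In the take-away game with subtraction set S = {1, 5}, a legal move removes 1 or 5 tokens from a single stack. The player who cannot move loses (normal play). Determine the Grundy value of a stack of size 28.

G(0) = 0
G(1) = mex{0} = 1
G(2) = mex{1} = 0
G(3) = mex{0} = 1
G(4) = mex{1} = 0
G(5) = mex{0,0} = 1
G(6) = mex{1,1} = 0
G(7) = mex{0,0} = 1
G(8) = mex{1,1} = 0
G(9) = mex{0,0} = 1
G(10) = mex{1,1} = 0
G(11) = mex{0,0} = 1
G(12) = mex{1,1} = 0
G(13) = mex{0,0} = 1
G(14) = mex{1,1} = 0
G(15) = mex{0,0} = 1
G(16) = mex{1,1} = 0
G(17) = mex{0,0} = 1
G(18) = mex{1,1} = 0
G(19) = mex{0,0} = 1
G(20) = mex{1,1} = 0
G(21) = mex{0,0} = 1
G(22) = mex{1,1} = 0
G(23) = mex{0,0} = 1
G(24) = mex{1,1} = 0
G(25) = mex{0,0} = 1
G(26) = mex{1,1} = 0
G(27) = mex{0,0} = 1
G(28) = mex{1,1} = 0

0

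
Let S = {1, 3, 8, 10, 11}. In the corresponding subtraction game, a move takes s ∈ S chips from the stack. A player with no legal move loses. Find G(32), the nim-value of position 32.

n :  0  1  2  3  4  5  6  7  8  9 10 11 12 13 14 15 16 17 18 19 20 21 22 23 24 25 26 27 28 29 30 31 32
G :  0  1  0  1  0  1  0  1  2  3  2  3  2  3  2  3  4  5  0  1  0  1  0  1  0  1  2  3  2  3  2  3  2

2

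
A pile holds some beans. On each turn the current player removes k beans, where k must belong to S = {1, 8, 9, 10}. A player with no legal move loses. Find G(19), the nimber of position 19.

G(0) = 0
G(1) = mex{0} = 1
G(2) = mex{1} = 0
G(3) = mex{0} = 1
G(4) = mex{1} = 0
G(5) = mex{0} = 1
G(6) = mex{1} = 0
G(7) = mex{0} = 1
G(8) = mex{1,0} = 2
G(9) = mex{2,1,0} = 3
G(10) = mex{3,0,1,0} = 2
G(11) = mex{2,1,0,1} = 3
G(12) = mex{3,0,1,0} = 2
G(13) = mex{2,1,0,1} = 3
G(14) = mex{3,0,1,0} = 2
G(15) = mex{2,1,0,1} = 3
G(16) = mex{3,2,1,0} = 4
G(17) = mex{4,3,2,1} = 0
G(18) = mex{0,2,3,2} = 1
G(19) = mex{1,3,2,3} = 0

0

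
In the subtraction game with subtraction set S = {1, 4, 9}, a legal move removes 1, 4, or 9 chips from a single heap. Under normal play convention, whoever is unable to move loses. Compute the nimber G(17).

n :  0  1  2  3  4  5  6  7  8  9 10 11 12 13 14 15 16 17
G :  0  1  0  1  2  0  1  0  1  2  0  1  0  1  2  0  1  0

0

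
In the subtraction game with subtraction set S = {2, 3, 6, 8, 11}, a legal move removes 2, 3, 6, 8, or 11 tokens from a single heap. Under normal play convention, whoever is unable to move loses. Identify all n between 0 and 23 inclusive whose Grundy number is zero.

0, 1, 5, 10, 14, 15, 19

G(0) = 0
G(1) = mex{} = 0
G(2) = mex{0} = 1
G(3) = mex{0,0} = 1
G(4) = mex{1,0} = 2
G(5) = mex{1,1} = 0
G(6) = mex{2,1,0} = 3
G(7) = mex{0,2,0} = 1
G(8) = mex{3,0,1,0} = 2
G(9) = mex{1,3,1,0} = 2
G(10) = mex{2,1,2,1} = 0
G(11) = mex{2,2,0,1,0} = 3
G(12) = mex{0,2,3,2,0} = 1
G(13) = mex{3,0,1,0,1} = 2
G(14) = mex{1,3,2,3,1} = 0
G(15) = mex{2,1,2,1,2} = 0
G(16) = mex{0,2,0,2,0} = 1
G(17) = mex{0,0,3,2,3} = 1
G(18) = mex{1,0,1,0,1} = 2
G(19) = mex{1,1,2,3,2} = 0
G(20) = mex{2,1,0,1,2} = 3
G(21) = mex{0,2,0,2,0} = 1
G(22) = mex{3,0,1,0,3} = 2
G(23) = mex{1,3,1,0,1} = 2
P-positions are exactly the n with G(n) = 0.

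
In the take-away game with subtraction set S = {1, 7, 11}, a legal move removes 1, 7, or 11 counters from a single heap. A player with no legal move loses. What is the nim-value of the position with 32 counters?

0

G(0) = 0
G(1) = mex{0} = 1
G(2) = mex{1} = 0
G(3) = mex{0} = 1
G(4) = mex{1} = 0
G(5) = mex{0} = 1
G(6) = mex{1} = 0
G(7) = mex{0,0} = 1
G(8) = mex{1,1} = 0
G(9) = mex{0,0} = 1
G(10) = mex{1,1} = 0
G(11) = mex{0,0,0} = 1
G(12) = mex{1,1,1} = 0
G(13) = mex{0,0,0} = 1
G(14) = mex{1,1,1} = 0
G(15) = mex{0,0,0} = 1
G(16) = mex{1,1,1} = 0
G(17) = mex{0,0,0} = 1
G(18) = mex{1,1,1} = 0
G(19) = mex{0,0,0} = 1
G(20) = mex{1,1,1} = 0
G(21) = mex{0,0,0} = 1
G(22) = mex{1,1,1} = 0
G(23) = mex{0,0,0} = 1
G(24) = mex{1,1,1} = 0
G(25) = mex{0,0,0} = 1
G(26) = mex{1,1,1} = 0
G(27) = mex{0,0,0} = 1
G(28) = mex{1,1,1} = 0
G(29) = mex{0,0,0} = 1
G(30) = mex{1,1,1} = 0
G(31) = mex{0,0,0} = 1
G(32) = mex{1,1,1} = 0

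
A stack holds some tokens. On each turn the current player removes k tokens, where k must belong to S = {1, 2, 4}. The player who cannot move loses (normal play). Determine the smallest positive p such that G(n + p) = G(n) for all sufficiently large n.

3

G(0) = 0
G(1) = mex{0} = 1
G(2) = mex{1,0} = 2
G(3) = mex{2,1} = 0
G(4) = mex{0,2,0} = 1
G(5) = mex{1,0,1} = 2
G(6) = mex{2,1,2} = 0
G(7) = mex{0,2,0} = 1
G(8) = mex{1,0,1} = 2
G(9) = mex{2,1,2} = 0
G(10) = mex{0,2,0} = 1
G(11) = mex{1,0,1} = 2
G(12) = mex{2,1,2} = 0
G(13) = mex{0,2,0} = 1
G(14) = mex{1,0,1} = 2
G(n+3) = G(n) holds for n = 0,…,3 (a full window of length max(S) = 4), so the sequence is purely periodic with period 3.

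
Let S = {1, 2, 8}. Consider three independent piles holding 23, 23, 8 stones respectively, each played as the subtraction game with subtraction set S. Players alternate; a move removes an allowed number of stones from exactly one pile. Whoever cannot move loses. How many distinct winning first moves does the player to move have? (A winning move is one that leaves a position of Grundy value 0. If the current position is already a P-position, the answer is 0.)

All piles use S = {1, 2, 8}:
G(0) = 0
G(1) = mex{0} = 1
G(2) = mex{1,0} = 2
G(3) = mex{2,1} = 0
G(4) = mex{0,2} = 1
G(5) = mex{1,0} = 2
G(6) = mex{2,1} = 0
G(7) = mex{0,2} = 1
G(8) = mex{1,0,0} = 2
G(9) = mex{2,1,1} = 0
G(10) = mex{0,2,2} = 1
G(11) = mex{1,0,0} = 2
G(12) = mex{2,1,1} = 0
G(13) = mex{0,2,2} = 1
G(14) = mex{1,0,0} = 2
G(15) = mex{2,1,1} = 0
G(16) = mex{0,2,2} = 1
G(17) = mex{1,0,0} = 2
G(18) = mex{2,1,1} = 0
G(19) = mex{0,2,2} = 1
G(20) = mex{1,0,0} = 2
G(21) = mex{2,1,1} = 0
G(22) = mex{0,2,2} = 1
G(23) = mex{1,0,0} = 2
Pile A: G(23) = 2.
Pile B: G(23) = 2.
Pile C: G(8) = 2.
Combined Grundy value = 2 ⊕ 2 ⊕ 2 = 2.
A winning move leaves total XOR = 0, i.e. changes one component's Grundy value g to g ⊕ X where X is the current total.
Pile A: need g' = 2⊕2 = 0. Options: 23−1→G=1, 23−2→G=0, 23−8→G=0. Hits: 2.
Pile B: need g' = 2⊕2 = 0. Options: 23−1→G=1, 23−2→G=0, 23−8→G=0. Hits: 2.
Pile C: need g' = 2⊕2 = 0. Options: 8−1→G=1, 8−2→G=0, 8−8→G=0. Hits: 2.

6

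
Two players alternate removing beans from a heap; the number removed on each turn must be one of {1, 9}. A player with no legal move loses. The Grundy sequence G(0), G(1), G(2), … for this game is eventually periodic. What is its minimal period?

n :  0  1  2  3  4  5  6  7  8  9 10 11 12 13 14
G :  0  1  0  1  0  1  0  1  0  1  0  1  0  1  0
G(n+2) = G(n) holds for n = 0,…,8 (a full window of length max(S) = 9), so the sequence is purely periodic with period 2.

2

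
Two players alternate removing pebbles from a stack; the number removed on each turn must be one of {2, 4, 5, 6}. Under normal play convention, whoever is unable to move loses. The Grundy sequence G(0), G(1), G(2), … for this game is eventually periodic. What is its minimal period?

8

n :  0  1  2  3  4  5  6  7  8  9 10 11 12 13 14 15 16 17
G :  0  0  1  1  2  2  3  3  0  0  1  1  2  2  3  3  0  0
G(n+8) = G(n) holds for n = 0,…,5 (a full window of length max(S) = 6), so the sequence is purely periodic with period 8.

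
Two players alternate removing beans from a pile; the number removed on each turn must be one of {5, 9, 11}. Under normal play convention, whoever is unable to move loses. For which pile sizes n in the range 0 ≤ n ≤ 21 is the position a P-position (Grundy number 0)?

G(0) = 0
G(1) = mex{} = 0
G(2) = mex{} = 0
G(3) = mex{} = 0
G(4) = mex{} = 0
G(5) = mex{0} = 1
G(6) = mex{0} = 1
G(7) = mex{0} = 1
G(8) = mex{0} = 1
G(9) = mex{0,0} = 1
G(10) = mex{1,0} = 2
G(11) = mex{1,0,0} = 2
G(12) = mex{1,0,0} = 2
G(13) = mex{1,0,0} = 2
G(14) = mex{1,1,0} = 2
G(15) = mex{2,1,0} = 3
G(16) = mex{2,1,1} = 0
G(17) = mex{2,1,1} = 0
G(18) = mex{2,1,1} = 0
G(19) = mex{2,2,1} = 0
G(20) = mex{3,2,1} = 0
G(21) = mex{0,2,2} = 1
P-positions are exactly the n with G(n) = 0.

0, 1, 2, 3, 4, 16, 17, 18, 19, 20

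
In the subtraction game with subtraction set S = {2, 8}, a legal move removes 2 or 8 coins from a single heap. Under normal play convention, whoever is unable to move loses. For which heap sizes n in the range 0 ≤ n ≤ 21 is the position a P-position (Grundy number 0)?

G(0) = 0
G(1) = mex{} = 0
G(2) = mex{0} = 1
G(3) = mex{0} = 1
G(4) = mex{1} = 0
G(5) = mex{1} = 0
G(6) = mex{0} = 1
G(7) = mex{0} = 1
G(8) = mex{1,0} = 2
G(9) = mex{1,0} = 2
G(10) = mex{2,1} = 0
G(11) = mex{2,1} = 0
G(12) = mex{0,0} = 1
G(13) = mex{0,0} = 1
G(14) = mex{1,1} = 0
G(15) = mex{1,1} = 0
G(16) = mex{0,2} = 1
G(17) = mex{0,2} = 1
G(18) = mex{1,0} = 2
G(19) = mex{1,0} = 2
G(20) = mex{2,1} = 0
G(21) = mex{2,1} = 0
P-positions are exactly the n with G(n) = 0.

0, 1, 4, 5, 10, 11, 14, 15, 20, 21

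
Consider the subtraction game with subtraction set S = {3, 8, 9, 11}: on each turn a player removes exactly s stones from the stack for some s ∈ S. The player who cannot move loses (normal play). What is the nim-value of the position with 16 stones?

3

n :  0  1  2  3  4  5  6  7  8  9 10 11 12 13 14 15 16
G :  0  0  0  1  1  1  0  0  2  1  1  3  2  2  2  3  3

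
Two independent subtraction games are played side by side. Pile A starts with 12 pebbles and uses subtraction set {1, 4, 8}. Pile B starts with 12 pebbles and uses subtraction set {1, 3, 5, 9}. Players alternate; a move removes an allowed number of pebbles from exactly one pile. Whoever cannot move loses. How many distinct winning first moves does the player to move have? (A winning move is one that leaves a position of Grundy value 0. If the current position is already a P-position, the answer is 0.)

Pile A, S = {1, 4, 8}:
G(0) = 0
G(1) = mex{0} = 1
G(2) = mex{1} = 0
G(3) = mex{0} = 1
G(4) = mex{1,0} = 2
G(5) = mex{2,1} = 0
G(6) = mex{0,0} = 1
G(7) = mex{1,1} = 0
G(8) = mex{0,2,0} = 1
G(9) = mex{1,0,1} = 2
G(10) = mex{2,1,0} = 3
G(11) = mex{3,0,1} = 2
G(12) = mex{2,1,2} = 0
G_A(12) = 0.
Pile B, S = {1, 3, 5, 9}:
n :  0  1  2  3  4  5  6  7  8  9 10 11 12
G :  0  1  0  1  0  1  0  1  0  1  0  1  0
G_B(12) = 0.
Combined Grundy value = 0 ⊕ 0 = 0.
A winning move leaves total XOR = 0, i.e. changes one component's Grundy value g to g ⊕ X where X is the current total.
Pile A: target g' = 0⊕0 = 0, but every legal move changes the Grundy value (mex property), so 0 moves.
Pile B: target g' = 0⊕0 = 0, but every legal move changes the Grundy value (mex property), so 0 moves.

0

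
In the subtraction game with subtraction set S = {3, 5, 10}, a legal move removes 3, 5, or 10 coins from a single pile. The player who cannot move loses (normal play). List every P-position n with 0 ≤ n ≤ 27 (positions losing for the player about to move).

0, 1, 2, 8, 9, 15, 16, 17, 23, 24

n :  0  1  2  3  4  5  6  7  8  9 10 11 12 13 14 15 16 17 18 19 20 21 22 23 24 25 26 27
G :  0  0  0  1  1  1  2  2  0  0  3  1  1  2  2  0  0  0  1  1  1  2  2  0  0  3  1  1
P-positions are exactly the n with G(n) = 0.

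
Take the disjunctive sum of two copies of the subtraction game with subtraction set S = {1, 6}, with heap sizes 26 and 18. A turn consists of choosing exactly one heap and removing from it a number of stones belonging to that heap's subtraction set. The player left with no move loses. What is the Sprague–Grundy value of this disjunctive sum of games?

All heaps use S = {1, 6}:
n :  0  1  2  3  4  5  6  7  8  9 10 11 12 13 14 15 16 17 18 19 20 21 22 23 24 25 26
G :  0  1  0  1  0  1  2  0  1  0  1  0  1  2  0  1  0  1  0  1  2  0  1  0  1  0  1
Heap A: G(26) = 1.
Heap B: G(18) = 0.
Combined Grundy value = 1 ⊕ 0 = 1.

1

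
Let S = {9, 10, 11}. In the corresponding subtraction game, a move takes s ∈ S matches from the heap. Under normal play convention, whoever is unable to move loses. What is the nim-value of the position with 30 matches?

n :  0  1  2  3  4  5  6  7  8  9 10 11 12 13 14 15 16 17 18 19 20 21 22 23 24 25 26 27 28 29 30
G :  0  0  0  0  0  0  0  0  0  1  1  1  1  1  1  1  1  1  2  2  0  0  0  0  0  0  0  0  0  1  1

1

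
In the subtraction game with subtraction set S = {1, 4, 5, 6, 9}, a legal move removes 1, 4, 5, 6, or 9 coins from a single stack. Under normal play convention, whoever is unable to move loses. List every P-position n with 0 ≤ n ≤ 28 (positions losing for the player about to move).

G(0) = 0
G(1) = mex{0} = 1
G(2) = mex{1} = 0
G(3) = mex{0} = 1
G(4) = mex{1,0} = 2
G(5) = mex{2,1,0} = 3
G(6) = mex{3,0,1,0} = 2
G(7) = mex{2,1,0,1} = 3
G(8) = mex{3,2,1,0} = 4
G(9) = mex{4,3,2,1,0} = 5
G(10) = mex{5,2,3,2,1} = 0
G(11) = mex{0,3,2,3,0} = 1
G(12) = mex{1,4,3,2,1} = 0
G(13) = mex{0,5,4,3,2} = 1
G(14) = mex{1,0,5,4,3} = 2
G(15) = mex{2,1,0,5,2} = 3
G(16) = mex{3,0,1,0,3} = 2
G(17) = mex{2,1,0,1,4} = 3
G(18) = mex{3,2,1,0,5} = 4
G(19) = mex{4,3,2,1,0} = 5
G(20) = mex{5,2,3,2,1} = 0
G(21) = mex{0,3,2,3,0} = 1
G(22) = mex{1,4,3,2,1} = 0
G(23) = mex{0,5,4,3,2} = 1
G(24) = mex{1,0,5,4,3} = 2
G(25) = mex{2,1,0,5,2} = 3
G(26) = mex{3,0,1,0,3} = 2
G(27) = mex{2,1,0,1,4} = 3
G(28) = mex{3,2,1,0,5} = 4
P-positions are exactly the n with G(n) = 0.

0, 2, 10, 12, 20, 22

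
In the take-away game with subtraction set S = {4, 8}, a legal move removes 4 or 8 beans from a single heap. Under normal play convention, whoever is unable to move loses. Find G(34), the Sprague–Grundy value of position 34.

2

G(0) = 0
G(1) = mex{} = 0
G(2) = mex{} = 0
G(3) = mex{} = 0
G(4) = mex{0} = 1
G(5) = mex{0} = 1
G(6) = mex{0} = 1
G(7) = mex{0} = 1
G(8) = mex{1,0} = 2
G(9) = mex{1,0} = 2
G(10) = mex{1,0} = 2
G(11) = mex{1,0} = 2
G(12) = mex{2,1} = 0
G(13) = mex{2,1} = 0
G(14) = mex{2,1} = 0
G(15) = mex{2,1} = 0
G(16) = mex{0,2} = 1
G(17) = mex{0,2} = 1
G(18) = mex{0,2} = 1
G(19) = mex{0,2} = 1
G(20) = mex{1,0} = 2
G(21) = mex{1,0} = 2
G(22) = mex{1,0} = 2
G(23) = mex{1,0} = 2
G(24) = mex{2,1} = 0
G(25) = mex{2,1} = 0
G(26) = mex{2,1} = 0
G(27) = mex{2,1} = 0
G(28) = mex{0,2} = 1
G(29) = mex{0,2} = 1
G(30) = mex{0,2} = 1
G(31) = mex{0,2} = 1
G(32) = mex{1,0} = 2
G(33) = mex{1,0} = 2
G(34) = mex{1,0} = 2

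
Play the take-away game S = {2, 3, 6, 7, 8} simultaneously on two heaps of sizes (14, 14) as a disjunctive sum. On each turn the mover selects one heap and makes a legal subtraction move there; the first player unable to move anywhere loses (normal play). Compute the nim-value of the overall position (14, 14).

All heaps use S = {2, 3, 6, 7, 8}:
G(0) = 0
G(1) = mex{} = 0
G(2) = mex{0} = 1
G(3) = mex{0,0} = 1
G(4) = mex{1,0} = 2
G(5) = mex{1,1} = 0
G(6) = mex{2,1,0} = 3
G(7) = mex{0,2,0,0} = 1
G(8) = mex{3,0,1,0,0} = 2
G(9) = mex{1,3,1,1,0} = 2
G(10) = mex{2,1,2,1,1} = 0
G(11) = mex{2,2,0,2,1} = 3
G(12) = mex{0,2,3,0,2} = 1
G(13) = mex{3,0,1,3,0} = 2
G(14) = mex{1,3,2,1,3} = 0
Heap A: G(14) = 0.
Heap B: G(14) = 0.
Combined Grundy value = 0 ⊕ 0 = 0.

0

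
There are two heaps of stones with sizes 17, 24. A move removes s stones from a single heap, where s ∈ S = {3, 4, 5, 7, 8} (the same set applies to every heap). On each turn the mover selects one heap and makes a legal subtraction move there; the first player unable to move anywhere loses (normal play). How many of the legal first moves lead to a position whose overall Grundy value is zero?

All heaps use S = {3, 4, 5, 7, 8}:
G(0) = 0
G(1) = mex{} = 0
G(2) = mex{} = 0
G(3) = mex{0} = 1
G(4) = mex{0,0} = 1
G(5) = mex{0,0,0} = 1
G(6) = mex{1,0,0} = 2
G(7) = mex{1,1,0,0} = 2
G(8) = mex{1,1,1,0,0} = 2
G(9) = mex{2,1,1,0,0} = 3
G(10) = mex{2,2,1,1,0} = 3
G(11) = mex{2,2,2,1,1} = 0
G(12) = mex{3,2,2,1,1} = 0
G(13) = mex{3,3,2,2,1} = 0
G(14) = mex{0,3,3,2,2} = 1
G(15) = mex{0,0,3,2,2} = 1
G(16) = mex{0,0,0,3,2} = 1
G(17) = mex{1,0,0,3,3} = 2
G(18) = mex{1,1,0,0,3} = 2
G(19) = mex{1,1,1,0,0} = 2
G(20) = mex{2,1,1,0,0} = 3
G(21) = mex{2,2,1,1,0} = 3
G(22) = mex{2,2,2,1,1} = 0
G(23) = mex{3,2,2,1,1} = 0
G(24) = mex{3,3,2,2,1} = 0
Heap A: G(17) = 2.
Heap B: G(24) = 0.
Combined Grundy value = 2 ⊕ 0 = 2.
A winning move leaves total XOR = 0, i.e. changes one component's Grundy value g to g ⊕ X where X is the current total.
Heap A: need g' = 2⊕2 = 0. Options: 17−3→G=1, 17−4→G=0, 17−5→G=0, 17−7→G=3, 17−8→G=3. Hits: 2.
Heap B: need g' = 0⊕2 = 2. Options: 24−3→G=3, 24−4→G=3, 24−5→G=2, 24−7→G=2, 24−8→G=1. Hits: 2.

4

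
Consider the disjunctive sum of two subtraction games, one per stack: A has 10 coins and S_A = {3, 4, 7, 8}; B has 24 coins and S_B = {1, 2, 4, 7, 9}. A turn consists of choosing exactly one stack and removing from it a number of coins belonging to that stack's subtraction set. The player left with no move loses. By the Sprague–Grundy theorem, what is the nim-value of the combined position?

Stack A, S = {3, 4, 7, 8}:
G(0) = 0
G(1) = mex{} = 0
G(2) = mex{} = 0
G(3) = mex{0} = 1
G(4) = mex{0,0} = 1
G(5) = mex{0,0} = 1
G(6) = mex{1,0} = 2
G(7) = mex{1,1,0} = 2
G(8) = mex{1,1,0,0} = 2
G(9) = mex{2,1,0,0} = 3
G(10) = mex{2,2,1,0} = 3
G_A(10) = 3.
Stack B, S = {1, 2, 4, 7, 9}:
n :  0  1  2  3  4  5  6  7  8  9 10 11 12 13 14 15 16 17 18 19 20 21 22 23 24
G :  0  1  2  0  1  2  0  1  2  3  4  0  1  2  0  1  2  0  1  2  3  4  0  1  2
G_B(24) = 2.
Combined Grundy value = 3 ⊕ 2 = 1.

1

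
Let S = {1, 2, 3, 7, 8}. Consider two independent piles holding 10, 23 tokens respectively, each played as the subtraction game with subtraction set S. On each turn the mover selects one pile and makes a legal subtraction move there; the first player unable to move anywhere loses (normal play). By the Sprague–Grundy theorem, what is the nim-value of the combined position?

All piles use S = {1, 2, 3, 7, 8}:
n :  0  1  2  3  4  5  6  7  8  9 10 11 12 13 14 15 16 17 18 19 20 21 22 23
G :  0  1  2  3  0  1  2  3  4  0  1  2  3  0  1  2  3  4  0  1  2  3  0  1
Pile A: G(10) = 1.
Pile B: G(23) = 1.
Combined Grundy value = 1 ⊕ 1 = 0.

0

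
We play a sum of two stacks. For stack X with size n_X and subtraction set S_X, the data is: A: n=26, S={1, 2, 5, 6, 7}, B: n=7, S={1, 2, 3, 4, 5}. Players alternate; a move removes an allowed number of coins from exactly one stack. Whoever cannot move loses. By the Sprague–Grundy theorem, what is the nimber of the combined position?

Stack A, S = {1, 2, 5, 6, 7}:
n :  0  1  2  3  4  5  6  7  8  9 10 11 12 13 14 15 16 17 18 19 20 21 22 23 24 25 26
G :  0  1  2  0  1  2  3  4  5  3  4  0  1  2  0  1  2  3  4  5  3  4  0  1  2  0  1
G_A(26) = 1.
Stack B, S = {1, 2, 3, 4, 5}:
n : 0 1 2 3 4 5 6 7
G : 0 1 2 3 4 5 0 1
G_B(7) = 1.
Combined Grundy value = 1 ⊕ 1 = 0.

0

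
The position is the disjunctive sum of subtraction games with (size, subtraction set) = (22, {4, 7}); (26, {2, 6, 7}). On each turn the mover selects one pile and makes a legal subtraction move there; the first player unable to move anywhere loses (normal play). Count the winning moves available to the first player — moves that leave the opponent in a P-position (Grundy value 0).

Pile A, S = {4, 7}:
G(0) = 0
G(1) = mex{} = 0
G(2) = mex{} = 0
G(3) = mex{} = 0
G(4) = mex{0} = 1
G(5) = mex{0} = 1
G(6) = mex{0} = 1
G(7) = mex{0,0} = 1
G(8) = mex{1,0} = 2
G(9) = mex{1,0} = 2
G(10) = mex{1,0} = 2
G(11) = mex{1,1} = 0
G(12) = mex{2,1} = 0
G(13) = mex{2,1} = 0
G(14) = mex{2,1} = 0
G(15) = mex{0,2} = 1
G(16) = mex{0,2} = 1
G(17) = mex{0,2} = 1
G(18) = mex{0,0} = 1
G(19) = mex{1,0} = 2
G(20) = mex{1,0} = 2
G(21) = mex{1,0} = 2
G(22) = mex{1,1} = 0
G_A(22) = 0.
Pile B, S = {2, 6, 7}:
G(0) = 0
G(1) = mex{} = 0
G(2) = mex{0} = 1
G(3) = mex{0} = 1
G(4) = mex{1} = 0
G(5) = mex{1} = 0
G(6) = mex{0,0} = 1
G(7) = mex{0,0,0} = 1
G(8) = mex{1,1,0} = 2
G(9) = mex{1,1,1} = 0
G(10) = mex{2,0,1} = 3
G(11) = mex{0,0,0} = 1
G(12) = mex{3,1,0} = 2
G(13) = mex{1,1,1} = 0
G(14) = mex{2,2,1} = 0
G(15) = mex{0,0,2} = 1
G(16) = mex{0,3,0} = 1
G(17) = mex{1,1,3} = 0
G(18) = mex{1,2,1} = 0
G(19) = mex{0,0,2} = 1
G(20) = mex{0,0,0} = 1
G(21) = mex{1,1,0} = 2
G(22) = mex{1,1,1} = 0
G(23) = mex{2,0,1} = 3
G(24) = mex{0,0,0} = 1
G(25) = mex{3,1,0} = 2
G(26) = mex{1,1,1} = 0
G_B(26) = 0.
Combined Grundy value = 0 ⊕ 0 = 0.
A winning move leaves total XOR = 0, i.e. changes one component's Grundy value g to g ⊕ X where X is the current total.
Pile A: target g' = 0⊕0 = 0, but every legal move changes the Grundy value (mex property), so 0 moves.
Pile B: target g' = 0⊕0 = 0, but every legal move changes the Grundy value (mex property), so 0 moves.

0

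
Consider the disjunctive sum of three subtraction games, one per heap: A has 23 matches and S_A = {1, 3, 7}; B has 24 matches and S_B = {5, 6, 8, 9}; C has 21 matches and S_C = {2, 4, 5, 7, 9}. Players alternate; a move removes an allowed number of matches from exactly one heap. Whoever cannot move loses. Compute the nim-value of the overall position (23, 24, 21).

Heap A, S = {1, 3, 7}:
n :  0  1  2  3  4  5  6  7  8  9 10 11 12 13 14 15 16 17 18 19 20 21 22 23
G :  0  1  0  1  0  1  0  1  0  1  0  1  0  1  0  1  0  1  0  1  0  1  0  1
G_A(23) = 1.
Heap B, S = {5, 6, 8, 9}:
n :  0  1  2  3  4  5  6  7  8  9 10 11 12 13 14 15 16 17 18 19 20 21 22 23 24
G :  0  0  0  0  0  1  1  1  1  1  2  2  2  2  0  0  0  0  0  1  1  1  1  1  2
G_B(24) = 2.
Heap C, S = {2, 4, 5, 7, 9}:
n :  0  1  2  3  4  5  6  7  8  9 10 11 12 13 14 15 16 17 18 19 20 21
G :  0  0  1  1  2  2  3  3  4  4  5  0  0  1  1  2  2  3  3  4  4  5
G_C(21) = 5.
Combined Grundy value = 1 ⊕ 2 ⊕ 5 = 6.

6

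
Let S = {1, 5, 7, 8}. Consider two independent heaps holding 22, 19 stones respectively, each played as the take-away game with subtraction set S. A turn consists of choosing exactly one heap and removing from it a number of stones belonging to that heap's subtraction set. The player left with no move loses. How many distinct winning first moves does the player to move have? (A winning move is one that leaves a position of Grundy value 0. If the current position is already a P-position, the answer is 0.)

4

All heaps use S = {1, 5, 7, 8}:
n :  0  1  2  3  4  5  6  7  8  9 10 11 12 13 14 15 16 17 18 19 20 21 22
G :  0  1  0  1  0  1  0  1  2  3  2  3  2  3  2  0  1  0  1  0  1  0  1
Heap A: G(22) = 1.
Heap B: G(19) = 0.
Combined Grundy value = 1 ⊕ 0 = 1.
A winning move leaves total XOR = 0, i.e. changes one component's Grundy value g to g ⊕ X where X is the current total.
Heap A: need g' = 1⊕1 = 0. Options: 22−1→G=0, 22−5→G=0, 22−7→G=0, 22−8→G=2. Hits: 3.
Heap B: need g' = 0⊕1 = 1. Options: 19−1→G=1, 19−5→G=2, 19−7→G=2, 19−8→G=3. Hits: 1.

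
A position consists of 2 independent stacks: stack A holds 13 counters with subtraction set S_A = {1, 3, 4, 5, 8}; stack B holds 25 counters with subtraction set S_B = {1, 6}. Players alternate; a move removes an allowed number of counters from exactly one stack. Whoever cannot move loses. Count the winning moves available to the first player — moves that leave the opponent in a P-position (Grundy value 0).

Stack A, S = {1, 3, 4, 5, 8}:
G(0) = 0
G(1) = mex{0} = 1
G(2) = mex{1} = 0
G(3) = mex{0,0} = 1
G(4) = mex{1,1,0} = 2
G(5) = mex{2,0,1,0} = 3
G(6) = mex{3,1,0,1} = 2
G(7) = mex{2,2,1,0} = 3
G(8) = mex{3,3,2,1,0} = 4
G(9) = mex{4,2,3,2,1} = 0
G(10) = mex{0,3,2,3,0} = 1
G(11) = mex{1,4,3,2,1} = 0
G(12) = mex{0,0,4,3,2} = 1
G(13) = mex{1,1,0,4,3} = 2
G_A(13) = 2.
Stack B, S = {1, 6}:
n :  0  1  2  3  4  5  6  7  8  9 10 11 12 13 14 15 16 17 18 19 20 21 22 23 24 25
G :  0  1  0  1  0  1  2  0  1  0  1  0  1  2  0  1  0  1  0  1  2  0  1  0  1  0
G_B(25) = 0.
Combined Grundy value = 2 ⊕ 0 = 2.
A winning move leaves total XOR = 0, i.e. changes one component's Grundy value g to g ⊕ X where X is the current total.
Stack A: need g' = 2⊕2 = 0. Options: 13−1→G=1, 13−3→G=1, 13−4→G=0, 13−5→G=4, 13−8→G=3. Hits: 1.
Stack B: need g' = 0⊕2 = 2. Options: 25−1→G=1, 25−6→G=1. Hits: 0.

1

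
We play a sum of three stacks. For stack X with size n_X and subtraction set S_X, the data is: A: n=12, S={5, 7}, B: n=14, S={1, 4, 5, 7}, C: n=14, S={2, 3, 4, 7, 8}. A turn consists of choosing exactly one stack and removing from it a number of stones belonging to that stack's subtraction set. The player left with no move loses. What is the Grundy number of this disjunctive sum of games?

3

Stack A, S = {5, 7}:
n :  0  1  2  3  4  5  6  7  8  9 10 11 12
G :  0  0  0  0  0  1  1  1  1  1  2  2  0
G_A(12) = 0.
Stack B, S = {1, 4, 5, 7}:
G(0) = 0
G(1) = mex{0} = 1
G(2) = mex{1} = 0
G(3) = mex{0} = 1
G(4) = mex{1,0} = 2
G(5) = mex{2,1,0} = 3
G(6) = mex{3,0,1} = 2
G(7) = mex{2,1,0,0} = 3
G(8) = mex{3,2,1,1} = 0
G(9) = mex{0,3,2,0} = 1
G(10) = mex{1,2,3,1} = 0
G(11) = mex{0,3,2,2} = 1
G(12) = mex{1,0,3,3} = 2
G(13) = mex{2,1,0,2} = 3
G(14) = mex{3,0,1,3} = 2
G_B(14) = 2.
Stack C, S = {2, 3, 4, 7, 8}:
G(0) = 0
G(1) = mex{} = 0
G(2) = mex{0} = 1
G(3) = mex{0,0} = 1
G(4) = mex{1,0,0} = 2
G(5) = mex{1,1,0} = 2
G(6) = mex{2,1,1} = 0
G(7) = mex{2,2,1,0} = 3
G(8) = mex{0,2,2,0,0} = 1
G(9) = mex{3,0,2,1,0} = 4
G(10) = mex{1,3,0,1,1} = 2
G(11) = mex{4,1,3,2,1} = 0
G(12) = mex{2,4,1,2,2} = 0
G(13) = mex{0,2,4,0,2} = 1
G(14) = mex{0,0,2,3,0} = 1
G_C(14) = 1.
Combined Grundy value = 0 ⊕ 2 ⊕ 1 = 3.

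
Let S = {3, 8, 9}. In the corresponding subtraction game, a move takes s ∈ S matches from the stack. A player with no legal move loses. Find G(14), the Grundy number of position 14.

G(0) = 0
G(1) = mex{} = 0
G(2) = mex{} = 0
G(3) = mex{0} = 1
G(4) = mex{0} = 1
G(5) = mex{0} = 1
G(6) = mex{1} = 0
G(7) = mex{1} = 0
G(8) = mex{1,0} = 2
G(9) = mex{0,0,0} = 1
G(10) = mex{0,0,0} = 1
G(11) = mex{2,1,0} = 3
G(12) = mex{1,1,1} = 0
G(13) = mex{1,1,1} = 0
G(14) = mex{3,0,1} = 2

2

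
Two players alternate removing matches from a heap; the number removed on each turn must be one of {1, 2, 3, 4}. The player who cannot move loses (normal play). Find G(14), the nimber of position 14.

4

n :  0  1  2  3  4  5  6  7  8  9 10 11 12 13 14
G :  0  1  2  3  4  0  1  2  3  4  0  1  2  3  4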